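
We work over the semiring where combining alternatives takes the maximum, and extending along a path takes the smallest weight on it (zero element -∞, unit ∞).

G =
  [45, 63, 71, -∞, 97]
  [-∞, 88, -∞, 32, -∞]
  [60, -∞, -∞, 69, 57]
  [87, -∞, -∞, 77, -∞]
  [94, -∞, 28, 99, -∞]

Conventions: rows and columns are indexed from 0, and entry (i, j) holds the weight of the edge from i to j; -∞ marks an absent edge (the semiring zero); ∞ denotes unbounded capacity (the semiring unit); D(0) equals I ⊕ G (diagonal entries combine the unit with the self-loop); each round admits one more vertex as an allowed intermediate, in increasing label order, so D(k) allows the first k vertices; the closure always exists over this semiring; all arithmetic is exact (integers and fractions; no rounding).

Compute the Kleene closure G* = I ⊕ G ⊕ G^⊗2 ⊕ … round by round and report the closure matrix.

D(0):
  [∞, 63, 71, -∞, 97]
  [-∞, ∞, -∞, 32, -∞]
  [60, -∞, ∞, 69, 57]
  [87, -∞, -∞, ∞, -∞]
  [94, -∞, 28, 99, ∞]
D(1):
  [∞, 63, 71, -∞, 97]
  [-∞, ∞, -∞, 32, -∞]
  [60, 60, ∞, 69, 60]
  [87, 63, 71, ∞, 87]
  [94, 63, 71, 99, ∞]
D(2):
  [∞, 63, 71, 32, 97]
  [-∞, ∞, -∞, 32, -∞]
  [60, 60, ∞, 69, 60]
  [87, 63, 71, ∞, 87]
  [94, 63, 71, 99, ∞]
D(3):
  [∞, 63, 71, 69, 97]
  [-∞, ∞, -∞, 32, -∞]
  [60, 60, ∞, 69, 60]
  [87, 63, 71, ∞, 87]
  [94, 63, 71, 99, ∞]
D(4):
  [∞, 63, 71, 69, 97]
  [32, ∞, 32, 32, 32]
  [69, 63, ∞, 69, 69]
  [87, 63, 71, ∞, 87]
  [94, 63, 71, 99, ∞]
D(5):
  [∞, 63, 71, 97, 97]
  [32, ∞, 32, 32, 32]
  [69, 63, ∞, 69, 69]
  [87, 63, 71, ∞, 87]
  [94, 63, 71, 99, ∞]
Answer: G* = [[∞, 63, 71, 97, 97], [32, ∞, 32, 32, 32], [69, 63, ∞, 69, 69], [87, 63, 71, ∞, 87], [94, 63, 71, 99, ∞]]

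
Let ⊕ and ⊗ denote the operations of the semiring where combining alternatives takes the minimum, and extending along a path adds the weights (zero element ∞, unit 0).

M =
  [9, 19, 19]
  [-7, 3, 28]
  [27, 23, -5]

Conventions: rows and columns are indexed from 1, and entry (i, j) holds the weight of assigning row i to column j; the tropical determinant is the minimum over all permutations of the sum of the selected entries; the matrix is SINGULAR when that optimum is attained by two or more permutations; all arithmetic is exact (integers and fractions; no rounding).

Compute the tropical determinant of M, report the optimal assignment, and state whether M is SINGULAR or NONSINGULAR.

σ = (1, 2, 3): 9 + 3 + (-5) = 7
σ = (1, 3, 2): 9 + 28 + 23 = 60
σ = (2, 1, 3): 19 + (-7) + (-5) = 7
σ = (2, 3, 1): 19 + 28 + 27 = 74
σ = (3, 1, 2): 19 + (-7) + 23 = 35
σ = (3, 2, 1): 19 + 3 + 27 = 49
Optimal value attained by: σ = (1, 2, 3).
Answer: det⊕(M) = 7; verdict: SINGULAR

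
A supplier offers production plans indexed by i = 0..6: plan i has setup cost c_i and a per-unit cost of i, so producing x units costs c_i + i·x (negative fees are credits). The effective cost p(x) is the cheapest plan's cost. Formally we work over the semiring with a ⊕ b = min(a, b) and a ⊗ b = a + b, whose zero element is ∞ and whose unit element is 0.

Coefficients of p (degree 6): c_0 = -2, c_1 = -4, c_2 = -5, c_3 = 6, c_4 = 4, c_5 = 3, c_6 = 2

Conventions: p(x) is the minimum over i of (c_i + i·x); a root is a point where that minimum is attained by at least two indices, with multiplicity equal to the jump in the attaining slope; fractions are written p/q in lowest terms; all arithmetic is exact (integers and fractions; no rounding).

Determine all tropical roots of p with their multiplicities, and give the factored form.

hull edge (i=0, c=-2) to (i=1, c=-4): slope -2, span 1
hull edge (i=1, c=-4) to (i=2, c=-5): slope -1, span 1
hull edge (i=2, c=-5) to (i=6, c=2): slope 7/4, span 4
Factored form: p(x) = 2 ⊗ (x ⊕ (-7/4)) ⊗ (x ⊕ (-7/4)) ⊗ (x ⊕ (-7/4)) ⊗ (x ⊕ (-7/4)) ⊗ (x ⊕ 1) ⊗ (x ⊕ 2)
Answer: roots = -7/4 (mult 4), 1 (mult 1), 2 (mult 1)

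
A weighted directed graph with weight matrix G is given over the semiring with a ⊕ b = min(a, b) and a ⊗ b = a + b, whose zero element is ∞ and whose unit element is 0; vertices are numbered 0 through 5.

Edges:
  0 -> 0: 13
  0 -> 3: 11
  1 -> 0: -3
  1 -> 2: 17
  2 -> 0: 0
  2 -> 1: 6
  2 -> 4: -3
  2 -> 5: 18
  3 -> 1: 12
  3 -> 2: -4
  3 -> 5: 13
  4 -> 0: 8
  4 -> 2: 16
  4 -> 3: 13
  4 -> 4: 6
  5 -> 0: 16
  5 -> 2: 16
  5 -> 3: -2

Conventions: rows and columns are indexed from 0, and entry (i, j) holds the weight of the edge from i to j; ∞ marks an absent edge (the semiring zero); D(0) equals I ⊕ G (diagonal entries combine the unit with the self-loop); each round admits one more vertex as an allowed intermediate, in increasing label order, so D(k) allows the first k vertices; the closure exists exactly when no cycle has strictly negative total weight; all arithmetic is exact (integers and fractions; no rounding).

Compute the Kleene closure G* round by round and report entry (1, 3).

D(0):
  [0, ∞, ∞, 11, ∞, ∞]
  [-3, 0, 17, ∞, ∞, ∞]
  [0, 6, 0, ∞, -3, 18]
  [∞, 12, -4, 0, ∞, 13]
  [8, ∞, 16, 13, 0, ∞]
  [16, ∞, 16, -2, ∞, 0]
D(1):
  [0, ∞, ∞, 11, ∞, ∞]
  [-3, 0, 17, 8, ∞, ∞]
  [0, 6, 0, 11, -3, 18]
  [∞, 12, -4, 0, ∞, 13]
  [8, ∞, 16, 13, 0, ∞]
  [16, ∞, 16, -2, ∞, 0]
D(2):
  [0, ∞, ∞, 11, ∞, ∞]
  [-3, 0, 17, 8, ∞, ∞]
  [0, 6, 0, 11, -3, 18]
  [9, 12, -4, 0, ∞, 13]
  [8, ∞, 16, 13, 0, ∞]
  [16, ∞, 16, -2, ∞, 0]
D(3):
  [0, ∞, ∞, 11, ∞, ∞]
  [-3, 0, 17, 8, 14, 35]
  [0, 6, 0, 11, -3, 18]
  [-4, 2, -4, 0, -7, 13]
  [8, 22, 16, 13, 0, 34]
  [16, 22, 16, -2, 13, 0]
D(4):
  [0, 13, 7, 11, 4, 24]
  [-3, 0, 4, 8, 1, 21]
  [0, 6, 0, 11, -3, 18]
  [-4, 2, -4, 0, -7, 13]
  [8, 15, 9, 13, 0, 26]
  [-6, 0, -6, -2, -9, 0]
D(5):
  [0, 13, 7, 11, 4, 24]
  [-3, 0, 4, 8, 1, 21]
  [0, 6, 0, 10, -3, 18]
  [-4, 2, -4, 0, -7, 13]
  [8, 15, 9, 13, 0, 26]
  [-6, 0, -6, -2, -9, 0]
D(6):
  [0, 13, 7, 11, 4, 24]
  [-3, 0, 4, 8, 1, 21]
  [0, 6, 0, 10, -3, 18]
  [-4, 2, -4, 0, -7, 13]
  [8, 15, 9, 13, 0, 26]
  [-6, 0, -6, -2, -9, 0]
Answer: G*[1][3] = 8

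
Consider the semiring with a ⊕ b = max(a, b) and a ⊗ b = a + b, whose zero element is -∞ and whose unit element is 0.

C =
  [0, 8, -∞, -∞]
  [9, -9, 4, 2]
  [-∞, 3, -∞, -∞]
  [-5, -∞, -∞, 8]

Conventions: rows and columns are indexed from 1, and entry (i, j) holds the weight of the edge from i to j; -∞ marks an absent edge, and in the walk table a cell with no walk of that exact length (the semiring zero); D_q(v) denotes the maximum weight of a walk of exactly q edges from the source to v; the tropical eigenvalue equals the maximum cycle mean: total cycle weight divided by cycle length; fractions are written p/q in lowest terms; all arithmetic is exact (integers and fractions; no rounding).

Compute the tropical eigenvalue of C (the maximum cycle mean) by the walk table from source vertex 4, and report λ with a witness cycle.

q=0: [-∞, -∞, -∞, 0]
q=1: [-5, -∞, -∞, 8]
q=2: [3, 3, -∞, 16]
q=3: [12, 11, 7, 24]
q=4: [20, 20, 15, 32]
Optimal cycle mean attained by: cycle 1->2->1, total 8 + 9, length 2.
Answer: λ = 17/2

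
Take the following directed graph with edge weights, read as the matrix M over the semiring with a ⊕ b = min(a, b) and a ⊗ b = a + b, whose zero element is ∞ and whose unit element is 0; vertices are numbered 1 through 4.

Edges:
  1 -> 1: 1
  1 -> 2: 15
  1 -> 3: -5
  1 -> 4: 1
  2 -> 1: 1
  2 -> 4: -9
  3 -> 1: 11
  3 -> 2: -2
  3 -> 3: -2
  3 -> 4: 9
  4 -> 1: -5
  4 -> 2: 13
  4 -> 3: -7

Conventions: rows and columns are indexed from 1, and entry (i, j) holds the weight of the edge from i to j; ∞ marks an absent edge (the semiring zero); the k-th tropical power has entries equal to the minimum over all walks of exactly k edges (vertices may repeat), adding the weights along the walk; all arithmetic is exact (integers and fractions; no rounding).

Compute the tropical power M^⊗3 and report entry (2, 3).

M^⊗2:
  [-4, -7, -7, 2]
  [-14, 4, -16, 2]
  [-1, -4, -4, -11]
  [-4, -9, -10, -4]
M^⊗3:
  [-6, -9, -9, -16]
  [-13, -18, -19, -13]
  [-16, -6, -18, -13]
  [-9, -12, -12, -18]
Key observation: the optimum is the walk 2->4->1->3, with weight (-9) + (-5) + (-5) = -19.
Optimal value attained by: walk 2->4->1->3.
Answer: (M^⊗3)[2][3] = -19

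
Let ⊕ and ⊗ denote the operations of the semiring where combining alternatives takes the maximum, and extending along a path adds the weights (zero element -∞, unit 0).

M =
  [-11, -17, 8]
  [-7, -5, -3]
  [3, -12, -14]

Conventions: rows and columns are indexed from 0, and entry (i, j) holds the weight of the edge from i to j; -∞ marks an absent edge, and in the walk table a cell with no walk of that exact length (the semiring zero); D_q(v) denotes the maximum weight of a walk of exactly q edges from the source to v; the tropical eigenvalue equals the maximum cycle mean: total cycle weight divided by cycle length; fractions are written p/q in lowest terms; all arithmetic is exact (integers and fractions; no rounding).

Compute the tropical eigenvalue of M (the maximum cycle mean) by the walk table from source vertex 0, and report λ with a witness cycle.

q=0: [0, -∞, -∞]
q=1: [-11, -17, 8]
q=2: [11, -4, -3]
q=3: [0, -6, 19]
Optimal cycle mean attained by: cycle 0->2->0, total 8 + 3, length 2.
Answer: λ = 11/2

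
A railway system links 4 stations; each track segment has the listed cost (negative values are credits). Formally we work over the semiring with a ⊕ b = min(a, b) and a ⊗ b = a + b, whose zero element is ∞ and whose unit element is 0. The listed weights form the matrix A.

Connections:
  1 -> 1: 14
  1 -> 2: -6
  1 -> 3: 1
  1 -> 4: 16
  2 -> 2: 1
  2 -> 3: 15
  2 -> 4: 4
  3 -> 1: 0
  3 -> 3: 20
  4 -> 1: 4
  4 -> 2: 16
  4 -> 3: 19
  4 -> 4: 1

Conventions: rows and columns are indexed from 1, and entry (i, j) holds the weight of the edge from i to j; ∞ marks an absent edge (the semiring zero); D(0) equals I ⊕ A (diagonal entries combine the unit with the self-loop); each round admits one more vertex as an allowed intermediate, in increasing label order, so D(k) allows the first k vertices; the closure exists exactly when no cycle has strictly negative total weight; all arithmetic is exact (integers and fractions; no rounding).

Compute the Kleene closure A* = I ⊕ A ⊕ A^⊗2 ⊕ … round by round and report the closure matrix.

D(0):
  [0, -6, 1, 16]
  [∞, 0, 15, 4]
  [0, ∞, 0, ∞]
  [4, 16, 19, 0]
D(1):
  [0, -6, 1, 16]
  [∞, 0, 15, 4]
  [0, -6, 0, 16]
  [4, -2, 5, 0]
D(2):
  [0, -6, 1, -2]
  [∞, 0, 15, 4]
  [0, -6, 0, -2]
  [4, -2, 5, 0]
D(3):
  [0, -6, 1, -2]
  [15, 0, 15, 4]
  [0, -6, 0, -2]
  [4, -2, 5, 0]
D(4):
  [0, -6, 1, -2]
  [8, 0, 9, 4]
  [0, -6, 0, -2]
  [4, -2, 5, 0]
Answer: A* = [[0, -6, 1, -2], [8, 0, 9, 4], [0, -6, 0, -2], [4, -2, 5, 0]]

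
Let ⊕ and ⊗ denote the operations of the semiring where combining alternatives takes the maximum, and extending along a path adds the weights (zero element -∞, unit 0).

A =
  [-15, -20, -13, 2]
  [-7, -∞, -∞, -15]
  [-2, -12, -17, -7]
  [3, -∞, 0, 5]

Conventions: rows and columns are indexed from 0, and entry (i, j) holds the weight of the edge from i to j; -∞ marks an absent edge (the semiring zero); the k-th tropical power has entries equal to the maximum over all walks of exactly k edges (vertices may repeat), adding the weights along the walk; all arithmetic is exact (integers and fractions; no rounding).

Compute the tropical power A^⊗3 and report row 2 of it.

A^⊗2:
  [5, -25, 2, 7]
  [-12, -27, -15, -5]
  [-4, -22, -7, 0]
  [8, -12, 5, 10]
A^⊗3:
  [10, -10, 7, 12]
  [-2, -27, -5, 0]
  [3, -19, 0, 5]
  [13, -7, 10, 15]
Answer: row 2 of A^⊗3 = [3, -19, 0, 5]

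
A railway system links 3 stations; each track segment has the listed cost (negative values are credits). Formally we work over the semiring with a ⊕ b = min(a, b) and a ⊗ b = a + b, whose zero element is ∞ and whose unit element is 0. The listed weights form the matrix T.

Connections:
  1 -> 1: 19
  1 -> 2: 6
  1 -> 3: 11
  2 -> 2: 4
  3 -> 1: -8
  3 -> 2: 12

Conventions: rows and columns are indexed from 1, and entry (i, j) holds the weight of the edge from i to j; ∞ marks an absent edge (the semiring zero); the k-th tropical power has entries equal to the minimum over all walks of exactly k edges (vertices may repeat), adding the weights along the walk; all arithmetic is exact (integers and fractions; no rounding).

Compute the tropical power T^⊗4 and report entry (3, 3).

T^⊗2:
  [3, 10, 30]
  [∞, 8, ∞]
  [11, -2, 3]
T^⊗3:
  [22, 9, 14]
  [∞, 12, ∞]
  [-5, 2, 22]
T^⊗4:
  [6, 13, 33]
  [∞, 16, ∞]
  [14, 1, 6]
Key observation: the optimum is the walk 3->1->3->1->3, with weight (-8) + 11 + (-8) + 11 = 6.
Optimal value attained by: walk 3->1->3->1->3.
Answer: (T^⊗4)[3][3] = 6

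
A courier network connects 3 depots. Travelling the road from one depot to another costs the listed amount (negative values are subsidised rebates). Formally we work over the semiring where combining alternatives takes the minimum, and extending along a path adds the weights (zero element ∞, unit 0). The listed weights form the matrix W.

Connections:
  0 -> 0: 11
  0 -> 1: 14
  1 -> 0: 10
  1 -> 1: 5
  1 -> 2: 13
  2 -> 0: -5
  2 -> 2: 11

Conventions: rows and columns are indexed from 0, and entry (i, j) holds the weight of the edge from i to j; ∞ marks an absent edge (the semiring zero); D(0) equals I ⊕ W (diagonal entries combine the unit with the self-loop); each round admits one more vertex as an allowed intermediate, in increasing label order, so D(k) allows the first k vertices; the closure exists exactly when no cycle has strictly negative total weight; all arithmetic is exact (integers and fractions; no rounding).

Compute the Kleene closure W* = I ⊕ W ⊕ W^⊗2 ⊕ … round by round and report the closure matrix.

D(0):
  [0, 14, ∞]
  [10, 0, 13]
  [-5, ∞, 0]
D(1):
  [0, 14, ∞]
  [10, 0, 13]
  [-5, 9, 0]
D(2):
  [0, 14, 27]
  [10, 0, 13]
  [-5, 9, 0]
D(3):
  [0, 14, 27]
  [8, 0, 13]
  [-5, 9, 0]
Answer: W* = [[0, 14, 27], [8, 0, 13], [-5, 9, 0]]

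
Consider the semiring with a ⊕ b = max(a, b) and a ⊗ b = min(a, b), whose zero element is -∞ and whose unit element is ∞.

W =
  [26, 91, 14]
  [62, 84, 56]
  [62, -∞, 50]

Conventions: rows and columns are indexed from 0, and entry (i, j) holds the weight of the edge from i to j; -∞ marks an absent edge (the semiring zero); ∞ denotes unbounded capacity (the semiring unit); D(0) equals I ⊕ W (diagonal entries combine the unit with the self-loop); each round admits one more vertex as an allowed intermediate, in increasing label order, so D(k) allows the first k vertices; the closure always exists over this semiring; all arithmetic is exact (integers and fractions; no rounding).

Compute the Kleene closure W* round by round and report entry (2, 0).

D(0):
  [∞, 91, 14]
  [62, ∞, 56]
  [62, -∞, ∞]
D(1):
  [∞, 91, 14]
  [62, ∞, 56]
  [62, 62, ∞]
D(2):
  [∞, 91, 56]
  [62, ∞, 56]
  [62, 62, ∞]
D(3):
  [∞, 91, 56]
  [62, ∞, 56]
  [62, 62, ∞]
Answer: W*[2][0] = 62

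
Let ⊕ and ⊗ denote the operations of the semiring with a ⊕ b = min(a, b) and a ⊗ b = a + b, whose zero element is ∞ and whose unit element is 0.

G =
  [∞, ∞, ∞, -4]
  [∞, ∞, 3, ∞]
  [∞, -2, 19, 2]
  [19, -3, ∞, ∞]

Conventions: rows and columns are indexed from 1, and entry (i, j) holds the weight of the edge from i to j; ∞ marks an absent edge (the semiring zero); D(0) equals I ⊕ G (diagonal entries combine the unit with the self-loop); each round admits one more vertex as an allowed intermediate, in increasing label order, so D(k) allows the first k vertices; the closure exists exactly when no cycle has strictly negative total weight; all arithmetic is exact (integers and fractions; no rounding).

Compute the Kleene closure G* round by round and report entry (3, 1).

D(0):
  [0, ∞, ∞, -4]
  [∞, 0, 3, ∞]
  [∞, -2, 0, 2]
  [19, -3, ∞, 0]
D(1):
  [0, ∞, ∞, -4]
  [∞, 0, 3, ∞]
  [∞, -2, 0, 2]
  [19, -3, ∞, 0]
D(2):
  [0, ∞, ∞, -4]
  [∞, 0, 3, ∞]
  [∞, -2, 0, 2]
  [19, -3, 0, 0]
D(3):
  [0, ∞, ∞, -4]
  [∞, 0, 3, 5]
  [∞, -2, 0, 2]
  [19, -3, 0, 0]
D(4):
  [0, -7, -4, -4]
  [24, 0, 3, 5]
  [21, -2, 0, 2]
  [19, -3, 0, 0]
Answer: G*[3][1] = 21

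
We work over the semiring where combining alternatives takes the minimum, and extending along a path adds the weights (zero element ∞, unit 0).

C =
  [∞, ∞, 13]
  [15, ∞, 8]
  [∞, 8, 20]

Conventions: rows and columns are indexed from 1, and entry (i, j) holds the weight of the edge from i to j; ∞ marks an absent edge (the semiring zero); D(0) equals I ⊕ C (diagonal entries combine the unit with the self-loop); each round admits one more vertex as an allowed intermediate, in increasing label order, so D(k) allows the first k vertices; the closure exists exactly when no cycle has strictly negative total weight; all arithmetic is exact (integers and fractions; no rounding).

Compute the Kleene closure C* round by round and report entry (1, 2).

D(0):
  [0, ∞, 13]
  [15, 0, 8]
  [∞, 8, 0]
D(1):
  [0, ∞, 13]
  [15, 0, 8]
  [∞, 8, 0]
D(2):
  [0, ∞, 13]
  [15, 0, 8]
  [23, 8, 0]
D(3):
  [0, 21, 13]
  [15, 0, 8]
  [23, 8, 0]
Answer: C*[1][2] = 21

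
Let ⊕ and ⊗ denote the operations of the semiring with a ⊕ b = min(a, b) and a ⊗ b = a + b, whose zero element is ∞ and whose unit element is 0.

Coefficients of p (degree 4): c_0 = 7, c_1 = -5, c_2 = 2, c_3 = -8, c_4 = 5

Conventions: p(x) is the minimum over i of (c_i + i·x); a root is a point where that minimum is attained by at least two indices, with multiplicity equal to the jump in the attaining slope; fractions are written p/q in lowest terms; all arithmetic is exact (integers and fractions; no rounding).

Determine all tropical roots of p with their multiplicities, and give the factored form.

hull edge (i=0, c=7) to (i=1, c=-5): slope -12, span 1
hull edge (i=1, c=-5) to (i=3, c=-8): slope -3/2, span 2
hull edge (i=3, c=-8) to (i=4, c=5): slope 13, span 1
Factored form: p(x) = 5 ⊗ (x ⊕ (-13)) ⊗ (x ⊕ 3/2) ⊗ (x ⊕ 3/2) ⊗ (x ⊕ 12)
Answer: roots = -13 (mult 1), 3/2 (mult 2), 12 (mult 1)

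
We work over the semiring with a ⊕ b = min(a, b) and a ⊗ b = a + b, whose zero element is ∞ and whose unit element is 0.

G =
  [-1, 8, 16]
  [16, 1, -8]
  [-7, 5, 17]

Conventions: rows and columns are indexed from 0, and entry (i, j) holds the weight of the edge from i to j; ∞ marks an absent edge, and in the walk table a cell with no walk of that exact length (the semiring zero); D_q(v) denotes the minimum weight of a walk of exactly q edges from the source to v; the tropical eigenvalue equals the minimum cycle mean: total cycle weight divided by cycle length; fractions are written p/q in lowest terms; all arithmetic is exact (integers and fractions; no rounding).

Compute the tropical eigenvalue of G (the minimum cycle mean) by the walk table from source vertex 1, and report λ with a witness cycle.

q=0: [∞, 0, ∞]
q=1: [16, 1, -8]
q=2: [-15, -3, -7]
q=3: [-16, -7, -11]
Optimal cycle mean attained by: cycle 0->1->2->0, total 8 + (-8) + (-7), length 3.
Answer: λ = -7/3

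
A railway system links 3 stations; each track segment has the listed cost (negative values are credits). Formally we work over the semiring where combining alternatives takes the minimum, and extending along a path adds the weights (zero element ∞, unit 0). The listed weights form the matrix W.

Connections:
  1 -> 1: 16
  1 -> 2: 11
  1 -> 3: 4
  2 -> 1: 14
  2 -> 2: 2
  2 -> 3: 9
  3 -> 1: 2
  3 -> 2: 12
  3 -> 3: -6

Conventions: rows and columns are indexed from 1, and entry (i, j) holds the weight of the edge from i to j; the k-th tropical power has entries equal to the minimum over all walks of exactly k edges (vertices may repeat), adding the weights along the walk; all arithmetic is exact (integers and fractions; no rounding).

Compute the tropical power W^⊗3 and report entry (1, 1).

W^⊗2:
  [6, 13, -2]
  [11, 4, 3]
  [-4, 6, -12]
W^⊗3:
  [0, 10, -8]
  [5, 6, -3]
  [-10, 0, -18]
Key observation: the optimum is the walk 1->3->3->1, with weight 4 + (-6) + 2 = 0.
Optimal value attained by: walk 1->3->3->1.
Answer: (W^⊗3)[1][1] = 0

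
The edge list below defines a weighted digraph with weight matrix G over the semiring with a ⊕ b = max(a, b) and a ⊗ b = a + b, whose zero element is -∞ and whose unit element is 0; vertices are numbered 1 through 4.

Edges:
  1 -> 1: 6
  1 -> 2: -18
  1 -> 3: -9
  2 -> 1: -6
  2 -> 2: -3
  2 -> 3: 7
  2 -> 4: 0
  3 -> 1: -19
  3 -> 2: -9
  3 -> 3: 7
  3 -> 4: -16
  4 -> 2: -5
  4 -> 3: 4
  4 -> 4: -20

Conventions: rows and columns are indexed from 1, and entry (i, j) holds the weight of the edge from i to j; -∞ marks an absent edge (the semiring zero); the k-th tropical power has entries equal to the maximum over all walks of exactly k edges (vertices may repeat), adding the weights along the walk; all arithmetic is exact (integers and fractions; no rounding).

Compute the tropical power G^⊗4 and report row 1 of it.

G^⊗2:
  [12, -12, -2, -18]
  [0, -2, 14, -3]
  [-12, -2, 14, -9]
  [-11, -5, 11, -5]
G^⊗3:
  [18, -6, 5, -12]
  [6, 5, 21, -2]
  [-5, 5, 21, -2]
  [-5, 2, 18, -5]
G^⊗4:
  [24, 0, 12, -6]
  [12, 12, 28, 5]
  [2, 12, 28, 5]
  [1, 9, 25, 2]
Answer: row 1 of G^⊗4 = [24, 0, 12, -6]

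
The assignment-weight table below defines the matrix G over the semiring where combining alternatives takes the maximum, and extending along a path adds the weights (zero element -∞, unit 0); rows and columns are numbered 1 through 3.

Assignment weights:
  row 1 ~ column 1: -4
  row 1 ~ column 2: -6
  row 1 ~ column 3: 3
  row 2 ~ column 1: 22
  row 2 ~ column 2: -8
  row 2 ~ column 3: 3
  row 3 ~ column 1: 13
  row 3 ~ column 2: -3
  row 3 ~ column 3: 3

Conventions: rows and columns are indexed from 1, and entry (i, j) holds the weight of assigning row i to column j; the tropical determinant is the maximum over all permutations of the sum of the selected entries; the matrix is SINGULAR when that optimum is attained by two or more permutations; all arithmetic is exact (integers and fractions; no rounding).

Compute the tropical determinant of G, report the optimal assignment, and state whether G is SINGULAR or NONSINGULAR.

σ = (1, 2, 3): (-4) + (-8) + 3 = -9
σ = (1, 3, 2): (-4) + 3 + (-3) = -4
σ = (2, 1, 3): (-6) + 22 + 3 = 19
σ = (2, 3, 1): (-6) + 3 + 13 = 10
σ = (3, 1, 2): 3 + 22 + (-3) = 22
σ = (3, 2, 1): 3 + (-8) + 13 = 8
Optimal value attained by: σ = (3, 1, 2).
Answer: det⊕(G) = 22; verdict: NONSINGULAR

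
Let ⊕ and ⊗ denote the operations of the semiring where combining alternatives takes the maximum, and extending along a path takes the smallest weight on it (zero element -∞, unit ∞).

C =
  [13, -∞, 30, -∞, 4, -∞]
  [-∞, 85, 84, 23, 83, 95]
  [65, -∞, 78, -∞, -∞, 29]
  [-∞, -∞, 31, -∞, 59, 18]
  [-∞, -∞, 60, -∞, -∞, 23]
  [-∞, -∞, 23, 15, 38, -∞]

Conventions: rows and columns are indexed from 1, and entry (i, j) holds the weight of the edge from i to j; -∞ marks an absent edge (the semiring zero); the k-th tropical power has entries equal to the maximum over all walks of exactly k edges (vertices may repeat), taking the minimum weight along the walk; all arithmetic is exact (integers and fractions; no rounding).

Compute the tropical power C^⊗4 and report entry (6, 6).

C^⊗2:
  [30, -∞, 30, -∞, 4, 29]
  [65, 85, 84, 23, 83, 85]
  [65, -∞, 78, 15, 29, 29]
  [31, -∞, 59, 15, 18, 29]
  [60, -∞, 60, 15, 23, 29]
  [23, -∞, 38, -∞, 15, 23]
C^⊗3:
  [30, -∞, 30, 15, 29, 29]
  [65, 85, 84, 23, 83, 85]
  [65, -∞, 78, 15, 29, 29]
  [59, -∞, 59, 15, 29, 29]
  [60, -∞, 60, 15, 29, 29]
  [38, -∞, 38, 15, 23, 29]
C^⊗4:
  [30, -∞, 30, 15, 29, 29]
  [65, 85, 84, 23, 83, 85]
  [65, -∞, 78, 15, 29, 29]
  [59, -∞, 59, 15, 29, 29]
  [60, -∞, 60, 15, 29, 29]
  [38, -∞, 38, 15, 29, 29]
Key observation: the optimum is the walk 6->5->3->3->6, with weight 38 min 60 min 78 min 29 = 29.
Optimal value attained by: walk 6->5->3->3->6.
Answer: (C^⊗4)[6][6] = 29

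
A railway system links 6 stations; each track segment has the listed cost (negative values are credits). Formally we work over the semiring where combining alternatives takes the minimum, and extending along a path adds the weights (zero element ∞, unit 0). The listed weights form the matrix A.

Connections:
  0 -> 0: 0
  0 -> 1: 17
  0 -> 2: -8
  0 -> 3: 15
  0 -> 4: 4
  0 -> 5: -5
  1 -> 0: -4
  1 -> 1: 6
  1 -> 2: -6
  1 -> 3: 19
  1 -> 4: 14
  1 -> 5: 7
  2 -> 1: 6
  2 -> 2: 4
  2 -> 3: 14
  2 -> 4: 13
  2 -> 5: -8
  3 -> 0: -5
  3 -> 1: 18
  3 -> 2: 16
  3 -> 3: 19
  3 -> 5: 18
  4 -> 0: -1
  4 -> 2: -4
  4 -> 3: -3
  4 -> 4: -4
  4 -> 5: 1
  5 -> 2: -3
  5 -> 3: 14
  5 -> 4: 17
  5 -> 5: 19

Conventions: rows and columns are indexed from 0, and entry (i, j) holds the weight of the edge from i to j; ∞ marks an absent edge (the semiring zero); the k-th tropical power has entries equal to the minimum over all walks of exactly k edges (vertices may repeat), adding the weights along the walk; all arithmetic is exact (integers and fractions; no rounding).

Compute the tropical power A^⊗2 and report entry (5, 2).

A^⊗2:
  [0, -2, -8, 1, 0, -16]
  [-4, 0, -12, 8, 0, -14]
  [2, 10, -11, 6, 9, -4]
  [-5, 12, -13, 10, -1, -10]
  [-8, 2, -9, -7, -8, -12]
  [9, 3, 1, 11, 10, -11]
Key observation: the optimum is the walk 5->2->2, with weight (-3) + 4 = 1.
Optimal value attained by: walk 5->2->2.
Answer: (A^⊗2)[5][2] = 1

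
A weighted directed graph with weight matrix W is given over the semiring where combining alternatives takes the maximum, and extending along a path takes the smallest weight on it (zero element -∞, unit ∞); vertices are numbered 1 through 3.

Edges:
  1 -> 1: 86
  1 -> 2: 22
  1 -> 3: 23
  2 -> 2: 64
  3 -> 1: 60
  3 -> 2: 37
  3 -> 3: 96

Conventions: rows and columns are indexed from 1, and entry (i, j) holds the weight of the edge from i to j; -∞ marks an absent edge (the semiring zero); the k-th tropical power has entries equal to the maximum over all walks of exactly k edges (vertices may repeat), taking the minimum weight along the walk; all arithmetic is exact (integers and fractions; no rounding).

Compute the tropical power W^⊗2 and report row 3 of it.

W^⊗2:
  [86, 23, 23]
  [-∞, 64, -∞]
  [60, 37, 96]
Answer: row 3 of W^⊗2 = [60, 37, 96]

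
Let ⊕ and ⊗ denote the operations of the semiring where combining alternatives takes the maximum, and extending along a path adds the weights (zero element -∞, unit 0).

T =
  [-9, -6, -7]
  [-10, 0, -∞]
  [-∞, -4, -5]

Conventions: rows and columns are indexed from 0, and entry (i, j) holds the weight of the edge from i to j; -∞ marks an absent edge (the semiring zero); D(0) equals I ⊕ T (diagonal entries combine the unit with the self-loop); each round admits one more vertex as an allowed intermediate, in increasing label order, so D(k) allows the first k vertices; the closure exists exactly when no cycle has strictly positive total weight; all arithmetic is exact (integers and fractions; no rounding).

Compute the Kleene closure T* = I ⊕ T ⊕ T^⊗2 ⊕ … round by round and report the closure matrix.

D(0):
  [0, -6, -7]
  [-10, 0, -∞]
  [-∞, -4, 0]
D(1):
  [0, -6, -7]
  [-10, 0, -17]
  [-∞, -4, 0]
D(2):
  [0, -6, -7]
  [-10, 0, -17]
  [-14, -4, 0]
D(3):
  [0, -6, -7]
  [-10, 0, -17]
  [-14, -4, 0]
Answer: T* = [[0, -6, -7], [-10, 0, -17], [-14, -4, 0]]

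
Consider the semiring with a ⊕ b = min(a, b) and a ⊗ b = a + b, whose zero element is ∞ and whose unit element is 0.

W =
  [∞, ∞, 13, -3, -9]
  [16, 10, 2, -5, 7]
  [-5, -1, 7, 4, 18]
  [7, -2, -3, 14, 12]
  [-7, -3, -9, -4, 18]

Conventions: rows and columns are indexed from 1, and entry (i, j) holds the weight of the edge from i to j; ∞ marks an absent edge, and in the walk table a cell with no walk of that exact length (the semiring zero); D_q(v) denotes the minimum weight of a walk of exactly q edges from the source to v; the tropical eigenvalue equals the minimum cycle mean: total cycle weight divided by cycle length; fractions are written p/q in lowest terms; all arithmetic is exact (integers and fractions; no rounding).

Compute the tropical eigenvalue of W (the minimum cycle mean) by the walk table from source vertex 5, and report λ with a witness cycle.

q=0: [∞, ∞, ∞, ∞, 0]
q=1: [-7, -3, -9, -4, 18]
q=2: [-14, -10, -7, -10, -16]
q=3: [-23, -19, -25, -20, -23]
q=4: [-30, -26, -32, -27, -32]
q=5: [-39, -35, -41, -36, -39]
Optimal cycle mean attained by: cycle 1->5->1, total (-9) + (-7), length 2.
Answer: λ = -8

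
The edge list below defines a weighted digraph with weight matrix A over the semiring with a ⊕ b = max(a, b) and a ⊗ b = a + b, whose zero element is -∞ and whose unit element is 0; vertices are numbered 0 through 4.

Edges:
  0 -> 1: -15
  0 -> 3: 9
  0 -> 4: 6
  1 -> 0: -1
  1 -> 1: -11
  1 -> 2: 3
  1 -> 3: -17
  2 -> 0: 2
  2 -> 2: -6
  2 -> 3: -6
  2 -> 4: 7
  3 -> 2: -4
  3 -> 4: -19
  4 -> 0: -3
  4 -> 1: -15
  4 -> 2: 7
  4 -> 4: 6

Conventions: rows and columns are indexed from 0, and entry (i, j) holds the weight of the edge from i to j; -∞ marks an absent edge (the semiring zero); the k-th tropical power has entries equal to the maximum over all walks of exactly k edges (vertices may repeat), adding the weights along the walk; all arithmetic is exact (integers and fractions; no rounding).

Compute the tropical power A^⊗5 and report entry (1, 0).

A^⊗2:
  [3, -9, 13, -32, 12]
  [5, -16, -3, 8, 10]
  [4, -8, 14, 11, 13]
  [-2, -34, -10, -10, 3]
  [9, -9, 13, 6, 14]
A^⊗3:
  [15, -3, 19, 12, 20]
  [7, -5, 17, 14, 16]
  [16, -2, 20, 13, 21]
  [0, -12, 10, 7, 9]
  [15, -1, 21, 18, 20]
A^⊗4:
  [21, 5, 27, 24, 26]
  [19, 1, 23, 16, 24]
  [22, 6, 28, 25, 27]
  [12, -6, 16, 9, 17]
  [23, 5, 27, 24, 28]
A^⊗5:
  [29, 11, 33, 30, 34]
  [25, 9, 31, 28, 30]
  [30, 12, 34, 31, 35]
  [18, 2, 24, 21, 23]
  [29, 13, 35, 32, 34]
Key observation: the optimum is the walk 1->2->4->4->2->0, with weight 3 + 7 + 6 + 7 + 2 = 25.
Optimal value attained by: walk 1->2->4->4->2->0.
Answer: (A^⊗5)[1][0] = 25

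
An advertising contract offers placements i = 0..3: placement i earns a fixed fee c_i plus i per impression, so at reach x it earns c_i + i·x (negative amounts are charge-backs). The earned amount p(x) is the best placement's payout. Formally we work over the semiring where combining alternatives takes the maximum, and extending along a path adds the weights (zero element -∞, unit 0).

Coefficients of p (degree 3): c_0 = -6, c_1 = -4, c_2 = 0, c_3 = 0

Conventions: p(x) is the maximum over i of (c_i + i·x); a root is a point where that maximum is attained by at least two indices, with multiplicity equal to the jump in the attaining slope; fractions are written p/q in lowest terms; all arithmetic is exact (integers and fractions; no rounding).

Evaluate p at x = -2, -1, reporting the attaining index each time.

p(-2) = max(-6+0·(-2)=-6, -4+1·(-2)=-6, 0+2·(-2)=-4, 0+3·(-2)=-6) = -4 (attained by i=2)
p(-1) = max(-6+0·(-1)=-6, -4+1·(-1)=-5, 0+2·(-1)=-2, 0+3·(-1)=-3) = -2 (attained by i=2)
Answer: p(-2) = -4; p(-1) = -2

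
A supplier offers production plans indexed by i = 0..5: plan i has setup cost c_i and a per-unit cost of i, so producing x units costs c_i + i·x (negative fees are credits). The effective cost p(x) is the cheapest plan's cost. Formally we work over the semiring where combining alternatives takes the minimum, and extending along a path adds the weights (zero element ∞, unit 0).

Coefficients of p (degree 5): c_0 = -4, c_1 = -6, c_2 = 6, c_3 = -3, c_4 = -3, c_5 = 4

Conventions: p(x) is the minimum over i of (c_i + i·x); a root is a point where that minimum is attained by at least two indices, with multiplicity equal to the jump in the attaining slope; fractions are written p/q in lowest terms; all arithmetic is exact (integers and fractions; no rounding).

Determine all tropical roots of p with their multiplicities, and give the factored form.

hull edge (i=0, c=-4) to (i=1, c=-6): slope -2, span 1
hull edge (i=1, c=-6) to (i=4, c=-3): slope 1, span 3
hull edge (i=4, c=-3) to (i=5, c=4): slope 7, span 1
Factored form: p(x) = 4 ⊗ (x ⊕ (-7)) ⊗ (x ⊕ (-1)) ⊗ (x ⊕ (-1)) ⊗ (x ⊕ (-1)) ⊗ (x ⊕ 2)
Answer: roots = -7 (mult 1), -1 (mult 3), 2 (mult 1)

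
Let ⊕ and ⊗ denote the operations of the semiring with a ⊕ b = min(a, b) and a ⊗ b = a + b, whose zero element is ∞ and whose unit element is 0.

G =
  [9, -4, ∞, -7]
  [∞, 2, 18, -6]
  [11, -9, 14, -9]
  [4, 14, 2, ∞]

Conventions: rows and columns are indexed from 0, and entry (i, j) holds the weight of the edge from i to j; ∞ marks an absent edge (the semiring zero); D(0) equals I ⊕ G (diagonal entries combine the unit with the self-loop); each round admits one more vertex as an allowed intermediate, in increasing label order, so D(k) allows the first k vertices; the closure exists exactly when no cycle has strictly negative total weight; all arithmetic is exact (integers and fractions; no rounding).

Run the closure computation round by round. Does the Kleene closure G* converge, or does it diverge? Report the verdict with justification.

D(0):
  [0, -4, ∞, -7]
  [∞, 0, 18, -6]
  [11, -9, 0, -9]
  [4, 14, 2, 0]
Detection: at round 1, diagonal entry (3, 3) turns strictly negative.
Key observation: the cycle 3->0->3 has total weight 4 + (-7), which is strictly negative.
Answer: DIVERGES — negative cycle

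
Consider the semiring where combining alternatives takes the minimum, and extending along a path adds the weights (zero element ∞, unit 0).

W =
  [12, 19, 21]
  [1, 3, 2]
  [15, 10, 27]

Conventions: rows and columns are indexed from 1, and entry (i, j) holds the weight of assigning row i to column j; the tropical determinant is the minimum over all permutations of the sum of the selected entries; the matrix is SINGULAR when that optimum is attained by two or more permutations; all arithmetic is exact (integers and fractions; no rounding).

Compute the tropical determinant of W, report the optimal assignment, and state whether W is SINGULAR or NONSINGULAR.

σ = (1, 2, 3): 12 + 3 + 27 = 42
σ = (1, 3, 2): 12 + 2 + 10 = 24
σ = (2, 1, 3): 19 + 1 + 27 = 47
σ = (2, 3, 1): 19 + 2 + 15 = 36
σ = (3, 1, 2): 21 + 1 + 10 = 32
σ = (3, 2, 1): 21 + 3 + 15 = 39
Optimal value attained by: σ = (1, 3, 2).
Answer: det⊕(W) = 24; verdict: NONSINGULAR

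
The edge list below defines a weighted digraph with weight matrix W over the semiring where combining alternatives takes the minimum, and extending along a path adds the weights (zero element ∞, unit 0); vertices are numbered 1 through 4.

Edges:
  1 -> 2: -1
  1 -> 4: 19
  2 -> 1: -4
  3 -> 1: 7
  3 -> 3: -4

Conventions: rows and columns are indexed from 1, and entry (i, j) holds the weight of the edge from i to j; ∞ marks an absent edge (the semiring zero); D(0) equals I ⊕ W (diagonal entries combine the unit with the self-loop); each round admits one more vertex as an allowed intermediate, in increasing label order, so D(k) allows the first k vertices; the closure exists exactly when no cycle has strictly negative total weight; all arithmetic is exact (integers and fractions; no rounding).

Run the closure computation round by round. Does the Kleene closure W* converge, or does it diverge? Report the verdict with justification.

Detection: at round 0, diagonal entry (3, 3) turns strictly negative.
Key observation: the cycle 3->3 has total weight (-4), which is strictly negative.
Answer: DIVERGES — negative cycle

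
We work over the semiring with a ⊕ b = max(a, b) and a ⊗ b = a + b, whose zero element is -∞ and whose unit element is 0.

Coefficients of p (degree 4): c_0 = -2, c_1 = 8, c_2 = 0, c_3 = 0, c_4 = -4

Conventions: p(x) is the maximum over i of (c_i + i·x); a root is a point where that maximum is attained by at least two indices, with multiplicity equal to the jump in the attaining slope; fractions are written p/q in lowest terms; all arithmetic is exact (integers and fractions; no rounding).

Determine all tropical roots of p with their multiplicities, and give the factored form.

hull edge (i=0, c=-2) to (i=1, c=8): slope 10, span 1
hull edge (i=1, c=8) to (i=4, c=-4): slope -4, span 3
Factored form: p(x) = -4 ⊗ (x ⊕ (-10)) ⊗ (x ⊕ 4) ⊗ (x ⊕ 4) ⊗ (x ⊕ 4)
Answer: roots = -10 (mult 1), 4 (mult 3)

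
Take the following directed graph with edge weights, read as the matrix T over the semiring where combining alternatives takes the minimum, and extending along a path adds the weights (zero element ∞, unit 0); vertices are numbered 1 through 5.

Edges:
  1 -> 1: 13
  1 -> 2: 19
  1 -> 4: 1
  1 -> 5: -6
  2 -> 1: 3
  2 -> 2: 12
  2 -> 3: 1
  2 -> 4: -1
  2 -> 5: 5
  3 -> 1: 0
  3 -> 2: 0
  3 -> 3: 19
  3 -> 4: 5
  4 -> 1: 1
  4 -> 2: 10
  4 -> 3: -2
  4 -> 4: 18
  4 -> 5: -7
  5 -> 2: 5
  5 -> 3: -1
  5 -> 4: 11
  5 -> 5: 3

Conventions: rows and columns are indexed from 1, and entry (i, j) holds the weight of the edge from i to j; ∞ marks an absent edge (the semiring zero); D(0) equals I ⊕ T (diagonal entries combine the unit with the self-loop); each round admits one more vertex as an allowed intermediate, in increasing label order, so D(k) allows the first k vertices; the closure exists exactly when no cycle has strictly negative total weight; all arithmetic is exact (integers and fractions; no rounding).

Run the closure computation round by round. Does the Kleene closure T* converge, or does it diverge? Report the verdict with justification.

D(0):
  [0, 19, ∞, 1, -6]
  [3, 0, 1, -1, 5]
  [0, 0, 0, 5, ∞]
  [1, 10, -2, 0, -7]
  [∞, 5, -1, 11, 0]
D(1):
  [0, 19, ∞, 1, -6]
  [3, 0, 1, -1, -3]
  [0, 0, 0, 1, -6]
  [1, 10, -2, 0, -7]
  [∞, 5, -1, 11, 0]
D(2):
  [0, 19, 20, 1, -6]
  [3, 0, 1, -1, -3]
  [0, 0, 0, -1, -6]
  [1, 10, -2, 0, -7]
  [8, 5, -1, 4, 0]
Detection: at round 3, diagonal entry (4, 4) turns strictly negative.
Key observation: the cycle 4->3->1->4 has total weight (-2) + 0 + 1, which is strictly negative.
Answer: DIVERGES — negative cycle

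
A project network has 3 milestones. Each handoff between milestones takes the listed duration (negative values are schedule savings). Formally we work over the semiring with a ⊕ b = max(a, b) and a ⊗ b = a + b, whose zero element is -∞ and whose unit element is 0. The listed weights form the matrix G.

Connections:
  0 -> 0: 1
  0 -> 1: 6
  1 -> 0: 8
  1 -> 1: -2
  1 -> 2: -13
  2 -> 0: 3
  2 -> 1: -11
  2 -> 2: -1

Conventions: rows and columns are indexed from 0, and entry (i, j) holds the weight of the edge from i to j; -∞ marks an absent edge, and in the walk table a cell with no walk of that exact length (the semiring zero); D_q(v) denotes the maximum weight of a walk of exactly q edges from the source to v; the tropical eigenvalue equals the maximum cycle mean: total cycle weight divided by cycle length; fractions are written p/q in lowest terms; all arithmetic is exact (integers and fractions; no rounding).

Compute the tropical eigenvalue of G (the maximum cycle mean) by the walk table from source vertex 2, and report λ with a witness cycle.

q=0: [-∞, -∞, 0]
q=1: [3, -11, -1]
q=2: [4, 9, -2]
q=3: [17, 10, -3]
Optimal cycle mean attained by: cycle 0->1->0, total 6 + 8, length 2.
Answer: λ = 7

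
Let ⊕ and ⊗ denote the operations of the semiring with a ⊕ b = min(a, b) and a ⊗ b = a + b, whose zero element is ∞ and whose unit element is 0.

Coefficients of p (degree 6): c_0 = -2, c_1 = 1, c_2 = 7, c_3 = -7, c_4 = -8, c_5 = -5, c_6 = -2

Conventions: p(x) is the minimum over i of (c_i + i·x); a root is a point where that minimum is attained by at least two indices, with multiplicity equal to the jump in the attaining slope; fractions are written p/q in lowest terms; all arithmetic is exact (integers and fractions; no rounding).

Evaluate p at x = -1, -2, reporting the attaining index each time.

p(-1) = min(-2+0·(-1)=-2, 1+1·(-1)=0, 7+2·(-1)=5, -7+3·(-1)=-10, -8+4·(-1)=-12, -5+5·(-1)=-10, -2+6·(-1)=-8) = -12 (attained by i=4)
p(-2) = min(-2+0·(-2)=-2, 1+1·(-2)=-1, 7+2·(-2)=3, -7+3·(-2)=-13, -8+4·(-2)=-16, -5+5·(-2)=-15, -2+6·(-2)=-14) = -16 (attained by i=4)
Answer: p(-1) = -12; p(-2) = -16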